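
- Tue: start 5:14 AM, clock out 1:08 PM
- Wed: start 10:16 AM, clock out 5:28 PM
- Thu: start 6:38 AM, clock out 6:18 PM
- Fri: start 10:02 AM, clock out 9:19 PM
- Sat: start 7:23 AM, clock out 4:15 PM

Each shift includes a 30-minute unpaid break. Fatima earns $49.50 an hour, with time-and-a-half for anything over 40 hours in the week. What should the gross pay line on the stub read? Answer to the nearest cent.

Tue: 5:14 AM–1:08 PM = 7 h 54 min; less 30 min break → 7 h 24 min
Wed: 10:16 AM–5:28 PM = 7 h 12 min; less 30 min break → 6 h 42 min
Thu: 6:38 AM–6:18 PM = 11 h 40 min; less 30 min break → 11 h 10 min
Fri: 10:02 AM–9:19 PM = 11 h 17 min; less 30 min break → 10 h 47 min
Sat: 7:23 AM–4:15 PM = 8 h 52 min; less 30 min break → 8 h 22 min
Total worked: 44 h 25 min = 2665 min.
Regular 40 h 0 min = 2400 min at $49.50/h; overtime 4 h 25 min = 265 min at $74.25/h.
Pay = (2400 × $49.50 + 265 × $74.25) ÷ 60 = $2307.94.

$2307.94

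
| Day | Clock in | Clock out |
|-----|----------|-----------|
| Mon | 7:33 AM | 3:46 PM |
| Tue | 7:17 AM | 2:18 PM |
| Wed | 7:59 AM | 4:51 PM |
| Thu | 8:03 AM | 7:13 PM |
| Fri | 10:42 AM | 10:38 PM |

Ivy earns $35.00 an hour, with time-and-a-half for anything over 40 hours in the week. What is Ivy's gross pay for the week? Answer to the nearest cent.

$1778.00

Mon: 7:33 AM–3:46 PM = 8 h 13 min
Tue: 7:17 AM–2:18 PM = 7 h 1 min
Wed: 7:59 AM–4:51 PM = 8 h 52 min
Thu: 8:03 AM–7:13 PM = 11 h 10 min
Fri: 10:42 AM–10:38 PM = 11 h 56 min
Total worked: 47 h 12 min = 2832 min.
Regular 40 h 0 min = 2400 min at $35.00/h; overtime 7 h 12 min = 432 min at $52.50/h.
Pay = (2400 × $35.00 + 432 × $52.50) ÷ 60 = $1778.00.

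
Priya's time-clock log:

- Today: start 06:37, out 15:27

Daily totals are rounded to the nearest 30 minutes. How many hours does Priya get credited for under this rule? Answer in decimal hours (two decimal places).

9.00 hours

Today: 06:37–15:27 = 8 h 50 min → rounds to 9 h 0 min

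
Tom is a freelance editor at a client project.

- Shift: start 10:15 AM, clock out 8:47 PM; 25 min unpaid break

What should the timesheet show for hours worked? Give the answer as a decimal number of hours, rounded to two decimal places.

10.12 hours

Shift: 10:15 AM–8:47 PM = 10 h 32 min; less 25 min break → 10 h 7 min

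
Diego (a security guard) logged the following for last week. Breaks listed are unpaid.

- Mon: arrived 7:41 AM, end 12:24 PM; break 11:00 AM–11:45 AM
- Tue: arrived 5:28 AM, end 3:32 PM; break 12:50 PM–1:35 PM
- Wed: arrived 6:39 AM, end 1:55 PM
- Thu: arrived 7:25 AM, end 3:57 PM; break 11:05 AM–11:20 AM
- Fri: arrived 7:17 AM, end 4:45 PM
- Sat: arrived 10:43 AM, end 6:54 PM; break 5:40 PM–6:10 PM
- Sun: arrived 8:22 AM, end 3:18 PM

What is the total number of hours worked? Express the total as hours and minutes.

52 h 55 min

Mon: 7:41 AM–12:24 PM = 4 h 43 min; less 45 min break → 3 h 58 min
Tue: 5:28 AM–3:32 PM = 10 h 4 min; less 45 min break → 9 h 19 min
Wed: 6:39 AM–1:55 PM = 7 h 16 min
Thu: 7:25 AM–3:57 PM = 8 h 32 min; less 15 min break → 8 h 17 min
Fri: 7:17 AM–4:45 PM = 9 h 28 min
Sat: 10:43 AM–6:54 PM = 8 h 11 min; less 30 min break → 7 h 41 min
Sun: 8:22 AM–3:18 PM = 6 h 56 min
Total: 3 h 58 min + 9 h 19 min + 7 h 16 min + 8 h 17 min + 9 h 28 min + 7 h 41 min + 6 h 56 min = 52 h 55 min.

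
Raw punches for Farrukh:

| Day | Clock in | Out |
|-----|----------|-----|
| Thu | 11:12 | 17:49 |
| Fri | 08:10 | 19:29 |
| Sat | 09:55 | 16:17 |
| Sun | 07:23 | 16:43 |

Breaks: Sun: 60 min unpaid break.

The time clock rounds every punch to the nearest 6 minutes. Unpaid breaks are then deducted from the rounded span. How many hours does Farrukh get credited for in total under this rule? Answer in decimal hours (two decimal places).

Thu: in 11:12→11:12, out 17:49→17:48; 6 h 36 min
Fri: in 08:10→08:12, out 19:29→19:30; 11 h 18 min
Sat: in 09:55→09:54, out 16:17→16:18; 6 h 24 min
Sun: in 07:23→07:24, out 16:43→16:42; 9 h 18 min − 60 min = 8 h 18 min
Total credited: 32 h 36 min.

32.60 hours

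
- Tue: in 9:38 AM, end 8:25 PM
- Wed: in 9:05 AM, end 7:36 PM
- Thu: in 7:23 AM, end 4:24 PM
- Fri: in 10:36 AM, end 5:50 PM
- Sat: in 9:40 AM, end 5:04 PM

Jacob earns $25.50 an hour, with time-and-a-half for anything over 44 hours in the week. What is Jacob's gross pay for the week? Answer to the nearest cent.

Tue: 9:38 AM–8:25 PM = 10 h 47 min
Wed: 9:05 AM–7:36 PM = 10 h 31 min
Thu: 7:23 AM–4:24 PM = 9 h 1 min
Fri: 10:36 AM–5:50 PM = 7 h 14 min
Sat: 9:40 AM–5:04 PM = 7 h 24 min
Total worked: 44 h 57 min = 2697 min.
Regular 44 h 0 min = 2640 min at $25.50/h; overtime 0 h 57 min = 57 min at $38.25/h.
Pay = (2640 × $25.50 + 57 × $38.25) ÷ 60 = $1158.34.

$1158.34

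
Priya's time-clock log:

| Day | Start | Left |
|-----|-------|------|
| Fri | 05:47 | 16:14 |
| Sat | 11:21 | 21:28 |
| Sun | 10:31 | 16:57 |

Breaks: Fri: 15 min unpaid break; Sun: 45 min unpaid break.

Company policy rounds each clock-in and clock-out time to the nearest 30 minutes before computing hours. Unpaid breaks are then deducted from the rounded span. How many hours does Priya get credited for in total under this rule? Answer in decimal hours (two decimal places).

Fri: in 05:47→06:00, out 16:14→16:00; 10 h 0 min − 15 min = 9 h 45 min
Sat: in 11:21→11:30, out 21:28→21:30; 10 h 0 min
Sun: in 10:31→10:30, out 16:57→17:00; 6 h 30 min − 45 min = 5 h 45 min
Total credited: 25 h 30 min.

25.50 hours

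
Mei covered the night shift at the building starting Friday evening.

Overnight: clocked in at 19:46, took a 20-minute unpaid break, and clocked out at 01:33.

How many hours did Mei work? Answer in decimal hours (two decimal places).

Overnight: 19:46 → midnight = 4 h 14 min; midnight → 01:33 = 1 h 33 min; span 5 h 47 min; less 20 min break → 5 h 27 min

5.45 hours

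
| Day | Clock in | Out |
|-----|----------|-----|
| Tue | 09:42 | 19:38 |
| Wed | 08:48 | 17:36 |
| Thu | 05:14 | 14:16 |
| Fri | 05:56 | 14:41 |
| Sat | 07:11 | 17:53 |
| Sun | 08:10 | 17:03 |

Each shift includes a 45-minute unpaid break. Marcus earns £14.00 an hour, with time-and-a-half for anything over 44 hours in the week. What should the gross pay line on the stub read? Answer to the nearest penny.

Tue: 09:42–19:38 = 9 h 56 min; less 45 min break → 9 h 11 min
Wed: 08:48–17:36 = 8 h 48 min; less 45 min break → 8 h 3 min
Thu: 05:14–14:16 = 9 h 2 min; less 45 min break → 8 h 17 min
Fri: 05:56–14:41 = 8 h 45 min; less 45 min break → 8 h 0 min
Sat: 07:11–17:53 = 10 h 42 min; less 45 min break → 9 h 57 min
Sun: 08:10–17:03 = 8 h 53 min; less 45 min break → 8 h 8 min
Total worked: 51 h 36 min = 3096 min.
Regular 44 h 0 min = 2640 min at £14.00/h; overtime 7 h 36 min = 456 min at £21.00/h.
Pay = (2640 × £14.00 + 456 × £21.00) ÷ 60 = £775.60.

£775.60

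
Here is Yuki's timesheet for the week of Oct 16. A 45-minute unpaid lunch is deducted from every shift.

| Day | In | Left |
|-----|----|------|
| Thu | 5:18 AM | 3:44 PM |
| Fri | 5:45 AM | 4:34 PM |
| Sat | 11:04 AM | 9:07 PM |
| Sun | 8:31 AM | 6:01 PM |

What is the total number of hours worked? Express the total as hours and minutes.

Thu: 5:18 AM–3:44 PM = 10 h 26 min; less 45 min break → 9 h 41 min
Fri: 5:45 AM–4:34 PM = 10 h 49 min; less 45 min break → 10 h 4 min
Sat: 11:04 AM–9:07 PM = 10 h 3 min; less 45 min break → 9 h 18 min
Sun: 8:31 AM–6:01 PM = 9 h 30 min; less 45 min break → 8 h 45 min
Total: 9 h 41 min + 10 h 4 min + 9 h 18 min + 8 h 45 min = 37 h 48 min.

37 h 48 min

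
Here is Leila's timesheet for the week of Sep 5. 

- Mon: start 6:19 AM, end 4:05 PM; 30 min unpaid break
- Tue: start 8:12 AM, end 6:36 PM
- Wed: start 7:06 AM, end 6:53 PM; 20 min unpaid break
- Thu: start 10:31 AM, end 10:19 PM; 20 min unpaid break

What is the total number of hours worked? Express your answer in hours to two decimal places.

Mon: 6:19 AM–4:05 PM = 9 h 46 min; less 30 min break → 9 h 16 min
Tue: 8:12 AM–6:36 PM = 10 h 24 min
Wed: 7:06 AM–6:53 PM = 11 h 47 min; less 20 min break → 11 h 27 min
Thu: 10:31 AM–10:19 PM = 11 h 48 min; less 20 min break → 11 h 28 min
Total: 9 h 16 min + 10 h 24 min + 11 h 27 min + 11 h 28 min = 42 h 35 min.

42.58 hours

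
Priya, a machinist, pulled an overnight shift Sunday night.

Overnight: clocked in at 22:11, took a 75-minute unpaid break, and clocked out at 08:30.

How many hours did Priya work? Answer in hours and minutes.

Overnight: 22:11 → midnight = 1 h 49 min; midnight → 08:30 = 8 h 30 min; span 10 h 19 min; less 75 min break → 9 h 4 min

9 h 4 min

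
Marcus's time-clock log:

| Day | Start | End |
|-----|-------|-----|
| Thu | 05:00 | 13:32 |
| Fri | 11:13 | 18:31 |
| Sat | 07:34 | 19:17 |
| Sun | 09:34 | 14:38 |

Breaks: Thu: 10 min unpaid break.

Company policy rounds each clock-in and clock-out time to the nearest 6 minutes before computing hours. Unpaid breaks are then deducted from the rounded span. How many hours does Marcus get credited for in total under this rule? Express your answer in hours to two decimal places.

32.33 hours

Thu: in 05:00→05:00, out 13:32→13:30; 8 h 30 min − 10 min = 8 h 20 min
Fri: in 11:13→11:12, out 18:31→18:30; 7 h 18 min
Sat: in 07:34→07:36, out 19:17→19:18; 11 h 42 min
Sun: in 09:34→09:36, out 14:38→14:36; 5 h 0 min
Total credited: 32 h 20 min.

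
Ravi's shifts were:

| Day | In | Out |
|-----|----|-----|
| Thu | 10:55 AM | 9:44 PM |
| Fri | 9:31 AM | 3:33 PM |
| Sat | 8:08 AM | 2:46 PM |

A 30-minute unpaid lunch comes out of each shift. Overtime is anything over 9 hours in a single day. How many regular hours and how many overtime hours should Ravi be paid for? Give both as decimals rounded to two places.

Thu: 10:55 AM–9:44 PM = 10 h 49 min; less 30 min break → 10 h 19 min
Fri: 9:31 AM–3:33 PM = 6 h 2 min; less 30 min break → 5 h 32 min
Sat: 8:08 AM–2:46 PM = 6 h 38 min; less 30 min break → 6 h 8 min
Thu reg 9 h 0 min / OT 1 h 19 min; Fri reg 5 h 32 min / OT 0 h 0 min; Sat reg 6 h 8 min / OT 0 h 0 min.
Totals: regular 20 h 40 min, overtime 1 h 19 min.

Regular 20.67 hours, overtime 1.32 hours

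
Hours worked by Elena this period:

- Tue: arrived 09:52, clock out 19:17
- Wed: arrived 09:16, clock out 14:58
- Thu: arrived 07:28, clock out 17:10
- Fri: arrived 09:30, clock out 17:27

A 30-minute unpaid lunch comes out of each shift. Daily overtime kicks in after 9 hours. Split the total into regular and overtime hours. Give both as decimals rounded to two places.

Tue: 09:52–19:17 = 9 h 25 min; less 30 min break → 8 h 55 min
Wed: 09:16–14:58 = 5 h 42 min; less 30 min break → 5 h 12 min
Thu: 07:28–17:10 = 9 h 42 min; less 30 min break → 9 h 12 min
Fri: 09:30–17:27 = 7 h 57 min; less 30 min break → 7 h 27 min
Tue reg 8 h 55 min / OT 0 h 0 min; Wed reg 5 h 12 min / OT 0 h 0 min; Thu reg 9 h 0 min / OT 0 h 12 min; Fri reg 7 h 27 min / OT 0 h 0 min.
Totals: regular 30 h 34 min, overtime 0 h 12 min.

Regular 30.57 hours, overtime 0.20 hours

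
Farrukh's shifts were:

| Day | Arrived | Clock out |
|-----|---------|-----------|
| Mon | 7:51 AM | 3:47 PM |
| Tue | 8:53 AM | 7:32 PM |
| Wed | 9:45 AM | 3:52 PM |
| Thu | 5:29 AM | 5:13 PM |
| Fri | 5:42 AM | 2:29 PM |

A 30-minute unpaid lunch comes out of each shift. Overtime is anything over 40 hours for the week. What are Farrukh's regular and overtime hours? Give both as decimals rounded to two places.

Mon: 7:51 AM–3:47 PM = 7 h 56 min; less 30 min break → 7 h 26 min
Tue: 8:53 AM–7:32 PM = 10 h 39 min; less 30 min break → 10 h 9 min
Wed: 9:45 AM–3:52 PM = 6 h 7 min; less 30 min break → 5 h 37 min
Thu: 5:29 AM–5:13 PM = 11 h 44 min; less 30 min break → 11 h 14 min
Fri: 5:42 AM–2:29 PM = 8 h 47 min; less 30 min break → 8 h 17 min
Total worked: 42 h 43 min = 42.72 h.
Threshold 40 h → overtime 2 h 43 min, regular 40 h 0 min.

Regular 40.00 hours, overtime 2.72 hours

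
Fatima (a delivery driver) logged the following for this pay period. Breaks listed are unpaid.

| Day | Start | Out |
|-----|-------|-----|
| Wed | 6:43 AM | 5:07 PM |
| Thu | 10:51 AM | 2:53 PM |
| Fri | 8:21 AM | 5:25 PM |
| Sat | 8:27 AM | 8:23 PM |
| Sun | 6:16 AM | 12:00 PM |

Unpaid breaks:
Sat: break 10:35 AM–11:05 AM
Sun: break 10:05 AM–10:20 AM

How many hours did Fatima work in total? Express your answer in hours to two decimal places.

40.42 hours

Wed: 6:43 AM–5:07 PM = 10 h 24 min
Thu: 10:51 AM–2:53 PM = 4 h 2 min
Fri: 8:21 AM–5:25 PM = 9 h 4 min
Sat: 8:27 AM–8:23 PM = 11 h 56 min; less 30 min break → 11 h 26 min
Sun: 6:16 AM–12:00 PM = 5 h 44 min; less 15 min break → 5 h 29 min
Total: 10 h 24 min + 4 h 2 min + 9 h 4 min + 11 h 26 min + 5 h 29 min = 40 h 25 min.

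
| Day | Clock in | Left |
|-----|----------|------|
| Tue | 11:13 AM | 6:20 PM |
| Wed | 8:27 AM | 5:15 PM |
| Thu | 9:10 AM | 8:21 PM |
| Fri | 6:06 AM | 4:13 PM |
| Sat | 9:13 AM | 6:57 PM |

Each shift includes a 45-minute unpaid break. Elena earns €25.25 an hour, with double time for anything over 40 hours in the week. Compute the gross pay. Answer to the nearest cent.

€1171.60

Tue: 11:13 AM–6:20 PM = 7 h 7 min; less 45 min break → 6 h 22 min
Wed: 8:27 AM–5:15 PM = 8 h 48 min; less 45 min break → 8 h 3 min
Thu: 9:10 AM–8:21 PM = 11 h 11 min; less 45 min break → 10 h 26 min
Fri: 6:06 AM–4:13 PM = 10 h 7 min; less 45 min break → 9 h 22 min
Sat: 9:13 AM–6:57 PM = 9 h 44 min; less 45 min break → 8 h 59 min
Total worked: 43 h 12 min = 2592 min.
Regular 40 h 0 min = 2400 min at €25.25/h; overtime 3 h 12 min = 192 min at €50.50/h.
Pay = (2400 × €25.25 + 192 × €50.50) ÷ 60 = €1171.60.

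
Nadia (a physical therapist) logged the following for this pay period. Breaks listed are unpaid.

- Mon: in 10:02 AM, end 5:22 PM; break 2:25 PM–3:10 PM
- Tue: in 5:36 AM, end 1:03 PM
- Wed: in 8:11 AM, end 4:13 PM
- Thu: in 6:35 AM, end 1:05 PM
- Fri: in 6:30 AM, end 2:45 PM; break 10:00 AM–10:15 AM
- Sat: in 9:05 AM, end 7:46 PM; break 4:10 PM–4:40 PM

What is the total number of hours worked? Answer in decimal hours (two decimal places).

Mon: 10:02 AM–5:22 PM = 7 h 20 min; less 45 min break → 6 h 35 min
Tue: 5:36 AM–1:03 PM = 7 h 27 min
Wed: 8:11 AM–4:13 PM = 8 h 2 min
Thu: 6:35 AM–1:05 PM = 6 h 30 min
Fri: 6:30 AM–2:45 PM = 8 h 15 min; less 15 min break → 8 h 0 min
Sat: 9:05 AM–7:46 PM = 10 h 41 min; less 30 min break → 10 h 11 min
Total: 6 h 35 min + 7 h 27 min + 8 h 2 min + 6 h 30 min + 8 h 0 min + 10 h 11 min = 46 h 45 min.

46.75 hours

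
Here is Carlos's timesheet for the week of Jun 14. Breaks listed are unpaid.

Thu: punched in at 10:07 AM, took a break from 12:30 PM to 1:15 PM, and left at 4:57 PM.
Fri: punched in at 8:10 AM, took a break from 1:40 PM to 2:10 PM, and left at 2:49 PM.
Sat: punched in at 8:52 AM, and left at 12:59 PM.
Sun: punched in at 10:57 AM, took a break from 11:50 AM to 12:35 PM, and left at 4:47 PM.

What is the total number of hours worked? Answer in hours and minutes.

Thu: 10:07 AM–4:57 PM = 6 h 50 min; less 45 min break → 6 h 5 min
Fri: 8:10 AM–2:49 PM = 6 h 39 min; less 30 min break → 6 h 9 min
Sat: 8:52 AM–12:59 PM = 4 h 7 min
Sun: 10:57 AM–4:47 PM = 5 h 50 min; less 45 min break → 5 h 5 min
Total: 6 h 5 min + 6 h 9 min + 4 h 7 min + 5 h 5 min = 21 h 26 min.

21 h 26 min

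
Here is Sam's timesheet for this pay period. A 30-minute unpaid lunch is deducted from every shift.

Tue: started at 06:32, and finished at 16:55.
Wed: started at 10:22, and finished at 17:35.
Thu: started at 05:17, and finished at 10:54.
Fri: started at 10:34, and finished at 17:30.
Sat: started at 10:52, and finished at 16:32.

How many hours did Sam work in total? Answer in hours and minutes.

Tue: 06:32–16:55 = 10 h 23 min; less 30 min break → 9 h 53 min
Wed: 10:22–17:35 = 7 h 13 min; less 30 min break → 6 h 43 min
Thu: 05:17–10:54 = 5 h 37 min; less 30 min break → 5 h 7 min
Fri: 10:34–17:30 = 6 h 56 min; less 30 min break → 6 h 26 min
Sat: 10:52–16:32 = 5 h 40 min; less 30 min break → 5 h 10 min
Total: 9 h 53 min + 6 h 43 min + 5 h 7 min + 6 h 26 min + 5 h 10 min = 33 h 19 min.

33 h 19 min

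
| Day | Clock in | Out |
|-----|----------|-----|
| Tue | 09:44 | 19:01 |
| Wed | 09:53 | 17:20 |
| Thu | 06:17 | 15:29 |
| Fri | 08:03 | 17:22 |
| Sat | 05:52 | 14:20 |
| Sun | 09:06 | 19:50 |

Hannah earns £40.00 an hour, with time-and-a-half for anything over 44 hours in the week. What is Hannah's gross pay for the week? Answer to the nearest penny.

Tue: 09:44–19:01 = 9 h 17 min
Wed: 09:53–17:20 = 7 h 27 min
Thu: 06:17–15:29 = 9 h 12 min
Fri: 08:03–17:22 = 9 h 19 min
Sat: 05:52–14:20 = 8 h 28 min
Sun: 09:06–19:50 = 10 h 44 min
Total worked: 54 h 27 min = 3267 min.
Regular 44 h 0 min = 2640 min at £40.00/h; overtime 10 h 27 min = 627 min at £60.00/h.
Pay = (2640 × £40.00 + 627 × £60.00) ÷ 60 = £2387.00.

£2387.00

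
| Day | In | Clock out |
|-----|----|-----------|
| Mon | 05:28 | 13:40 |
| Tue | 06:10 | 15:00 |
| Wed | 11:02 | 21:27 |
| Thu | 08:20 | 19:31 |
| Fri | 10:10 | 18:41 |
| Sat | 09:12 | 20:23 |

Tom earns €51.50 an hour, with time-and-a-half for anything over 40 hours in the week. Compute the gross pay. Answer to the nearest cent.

€3476.25

Mon: 05:28–13:40 = 8 h 12 min
Tue: 06:10–15:00 = 8 h 50 min
Wed: 11:02–21:27 = 10 h 25 min
Thu: 08:20–19:31 = 11 h 11 min
Fri: 10:10–18:41 = 8 h 31 min
Sat: 09:12–20:23 = 11 h 11 min
Total worked: 58 h 20 min = 3500 min.
Regular 40 h 0 min = 2400 min at €51.50/h; overtime 18 h 20 min = 1100 min at €77.25/h.
Pay = (2400 × €51.50 + 1100 × €77.25) ÷ 60 = €3476.25.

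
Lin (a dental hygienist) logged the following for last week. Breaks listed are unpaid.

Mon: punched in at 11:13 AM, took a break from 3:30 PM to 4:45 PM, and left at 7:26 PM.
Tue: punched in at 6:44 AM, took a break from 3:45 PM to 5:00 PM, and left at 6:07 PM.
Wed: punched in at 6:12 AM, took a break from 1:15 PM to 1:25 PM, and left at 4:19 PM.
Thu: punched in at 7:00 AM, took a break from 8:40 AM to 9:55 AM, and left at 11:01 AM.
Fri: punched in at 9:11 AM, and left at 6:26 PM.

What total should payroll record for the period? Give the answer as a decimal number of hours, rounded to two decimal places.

Mon: 11:13 AM–7:26 PM = 8 h 13 min; less 75 min break → 6 h 58 min
Tue: 6:44 AM–6:07 PM = 11 h 23 min; less 75 min break → 10 h 8 min
Wed: 6:12 AM–4:19 PM = 10 h 7 min; less 10 min break → 9 h 57 min
Thu: 7:00 AM–11:01 AM = 4 h 1 min; less 75 min break → 2 h 46 min
Fri: 9:11 AM–6:26 PM = 9 h 15 min
Total: 6 h 58 min + 10 h 8 min + 9 h 57 min + 2 h 46 min + 9 h 15 min = 39 h 4 min.

39.07 hours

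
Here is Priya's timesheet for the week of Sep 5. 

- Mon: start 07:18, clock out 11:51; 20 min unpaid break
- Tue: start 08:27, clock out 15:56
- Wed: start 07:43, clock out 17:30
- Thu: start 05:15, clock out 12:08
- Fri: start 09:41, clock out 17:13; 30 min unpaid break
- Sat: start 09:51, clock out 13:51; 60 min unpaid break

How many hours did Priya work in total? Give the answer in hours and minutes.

Mon: 07:18–11:51 = 4 h 33 min; less 20 min break → 4 h 13 min
Tue: 08:27–15:56 = 7 h 29 min
Wed: 07:43–17:30 = 9 h 47 min
Thu: 05:15–12:08 = 6 h 53 min
Fri: 09:41–17:13 = 7 h 32 min; less 30 min break → 7 h 2 min
Sat: 09:51–13:51 = 4 h 0 min; less 60 min break → 3 h 0 min
Total: 4 h 13 min + 7 h 29 min + 9 h 47 min + 6 h 53 min + 7 h 2 min + 3 h 0 min = 38 h 24 min.

38 h 24 min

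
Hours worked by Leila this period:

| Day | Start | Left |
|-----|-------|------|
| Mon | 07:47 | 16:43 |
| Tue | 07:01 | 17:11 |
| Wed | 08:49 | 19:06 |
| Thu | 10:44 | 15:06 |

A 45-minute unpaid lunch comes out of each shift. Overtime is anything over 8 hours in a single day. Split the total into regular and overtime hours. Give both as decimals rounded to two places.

Regular 27.62 hours, overtime 3.13 hours

Mon: 07:47–16:43 = 8 h 56 min; less 45 min break → 8 h 11 min
Tue: 07:01–17:11 = 10 h 10 min; less 45 min break → 9 h 25 min
Wed: 08:49–19:06 = 10 h 17 min; less 45 min break → 9 h 32 min
Thu: 10:44–15:06 = 4 h 22 min; less 45 min break → 3 h 37 min
Mon reg 8 h 0 min / OT 0 h 11 min; Tue reg 8 h 0 min / OT 1 h 25 min; Wed reg 8 h 0 min / OT 1 h 32 min; Thu reg 3 h 37 min / OT 0 h 0 min.
Totals: regular 27 h 37 min, overtime 3 h 8 min.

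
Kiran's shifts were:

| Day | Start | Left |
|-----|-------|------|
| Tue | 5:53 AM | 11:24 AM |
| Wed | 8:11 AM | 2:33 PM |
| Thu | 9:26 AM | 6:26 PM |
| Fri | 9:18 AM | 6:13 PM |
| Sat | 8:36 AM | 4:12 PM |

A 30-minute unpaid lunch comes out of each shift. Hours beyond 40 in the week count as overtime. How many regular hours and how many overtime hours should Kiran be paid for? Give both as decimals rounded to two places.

Regular 34.90 hours, overtime 0.00 hours

Tue: 5:53 AM–11:24 AM = 5 h 31 min; less 30 min break → 5 h 1 min
Wed: 8:11 AM–2:33 PM = 6 h 22 min; less 30 min break → 5 h 52 min
Thu: 9:26 AM–6:26 PM = 9 h 0 min; less 30 min break → 8 h 30 min
Fri: 9:18 AM–6:13 PM = 8 h 55 min; less 30 min break → 8 h 25 min
Sat: 8:36 AM–4:12 PM = 7 h 36 min; less 30 min break → 7 h 6 min
Total worked: 34 h 54 min = 34.90 h.
Threshold 40 h → overtime 0 h 0 min, regular 34 h 54 min.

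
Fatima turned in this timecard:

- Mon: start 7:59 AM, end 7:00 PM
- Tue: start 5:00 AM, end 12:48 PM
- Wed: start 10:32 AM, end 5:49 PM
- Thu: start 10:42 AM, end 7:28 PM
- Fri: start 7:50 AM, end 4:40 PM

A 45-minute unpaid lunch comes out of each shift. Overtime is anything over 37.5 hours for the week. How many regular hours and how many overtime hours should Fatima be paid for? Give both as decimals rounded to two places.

Mon: 7:59 AM–7:00 PM = 11 h 1 min; less 45 min break → 10 h 16 min
Tue: 5:00 AM–12:48 PM = 7 h 48 min; less 45 min break → 7 h 3 min
Wed: 10:32 AM–5:49 PM = 7 h 17 min; less 45 min break → 6 h 32 min
Thu: 10:42 AM–7:28 PM = 8 h 46 min; less 45 min break → 8 h 1 min
Fri: 7:50 AM–4:40 PM = 8 h 50 min; less 45 min break → 8 h 5 min
Total worked: 39 h 57 min = 39.95 h.
Threshold 37.5 h → overtime 2 h 27 min, regular 37 h 30 min.

Regular 37.50 hours, overtime 2.45 hours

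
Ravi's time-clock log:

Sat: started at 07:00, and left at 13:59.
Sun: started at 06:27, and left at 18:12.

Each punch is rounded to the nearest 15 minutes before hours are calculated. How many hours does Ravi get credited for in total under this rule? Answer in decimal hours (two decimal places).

Sat: in 07:00→07:00, out 13:59→14:00; 7 h 0 min
Sun: in 06:27→06:30, out 18:12→18:15; 11 h 45 min
Total credited: 18 h 45 min.

18.75 hours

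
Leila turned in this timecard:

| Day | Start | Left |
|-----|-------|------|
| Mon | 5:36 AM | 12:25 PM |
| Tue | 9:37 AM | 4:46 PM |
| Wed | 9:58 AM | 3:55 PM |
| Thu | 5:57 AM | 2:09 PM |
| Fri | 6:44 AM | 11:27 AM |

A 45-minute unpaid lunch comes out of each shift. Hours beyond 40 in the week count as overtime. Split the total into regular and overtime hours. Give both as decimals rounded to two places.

Mon: 5:36 AM–12:25 PM = 6 h 49 min; less 45 min break → 6 h 4 min
Tue: 9:37 AM–4:46 PM = 7 h 9 min; less 45 min break → 6 h 24 min
Wed: 9:58 AM–3:55 PM = 5 h 57 min; less 45 min break → 5 h 12 min
Thu: 5:57 AM–2:09 PM = 8 h 12 min; less 45 min break → 7 h 27 min
Fri: 6:44 AM–11:27 AM = 4 h 43 min; less 45 min break → 3 h 58 min
Total worked: 29 h 5 min = 29.08 h.
Threshold 40 h → overtime 0 h 0 min, regular 29 h 5 min.

Regular 29.08 hours, overtime 0.00 hours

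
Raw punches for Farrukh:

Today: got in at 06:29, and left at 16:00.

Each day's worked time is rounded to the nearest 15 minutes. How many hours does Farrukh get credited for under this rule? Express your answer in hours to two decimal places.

9.50 hours

Today: 06:29–16:00 = 9 h 31 min → rounds to 9 h 30 min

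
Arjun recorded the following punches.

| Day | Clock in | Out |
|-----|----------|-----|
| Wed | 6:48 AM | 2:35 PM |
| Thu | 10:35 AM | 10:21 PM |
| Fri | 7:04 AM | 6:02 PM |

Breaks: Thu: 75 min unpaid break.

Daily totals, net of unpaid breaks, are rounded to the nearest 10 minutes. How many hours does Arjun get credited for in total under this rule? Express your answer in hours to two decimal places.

29.33 hours

Wed: 6:48 AM–2:35 PM = 7 h 47 min → rounds to 7 h 50 min
Thu: 10:35 AM–10:21 PM = 11 h 46 min − 75 min = 10 h 31 min → rounds to 10 h 30 min
Fri: 7:04 AM–6:02 PM = 10 h 58 min → rounds to 11 h 0 min
Total credited: 29 h 20 min.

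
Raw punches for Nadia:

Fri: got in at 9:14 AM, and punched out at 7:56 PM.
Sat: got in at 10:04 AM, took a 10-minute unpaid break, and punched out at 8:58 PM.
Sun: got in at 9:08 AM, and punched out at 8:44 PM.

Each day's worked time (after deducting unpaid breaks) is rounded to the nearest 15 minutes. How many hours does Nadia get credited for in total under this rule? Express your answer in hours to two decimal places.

33.00 hours

Fri: 9:14 AM–7:56 PM = 10 h 42 min → rounds to 10 h 45 min
Sat: 10:04 AM–8:58 PM = 10 h 54 min − 10 min = 10 h 44 min → rounds to 10 h 45 min
Sun: 9:08 AM–8:44 PM = 11 h 36 min → rounds to 11 h 30 min
Total credited: 33 h 0 min.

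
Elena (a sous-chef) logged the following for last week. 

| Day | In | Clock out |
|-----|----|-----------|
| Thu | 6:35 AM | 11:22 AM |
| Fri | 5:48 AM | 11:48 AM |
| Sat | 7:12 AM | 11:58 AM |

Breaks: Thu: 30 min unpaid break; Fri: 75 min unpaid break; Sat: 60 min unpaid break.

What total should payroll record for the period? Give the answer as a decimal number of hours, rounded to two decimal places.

Thu: 6:35 AM–11:22 AM = 4 h 47 min; less 30 min break → 4 h 17 min
Fri: 5:48 AM–11:48 AM = 6 h 0 min; less 75 min break → 4 h 45 min
Sat: 7:12 AM–11:58 AM = 4 h 46 min; less 60 min break → 3 h 46 min
Total: 4 h 17 min + 4 h 45 min + 3 h 46 min = 12 h 48 min.

12.80 hours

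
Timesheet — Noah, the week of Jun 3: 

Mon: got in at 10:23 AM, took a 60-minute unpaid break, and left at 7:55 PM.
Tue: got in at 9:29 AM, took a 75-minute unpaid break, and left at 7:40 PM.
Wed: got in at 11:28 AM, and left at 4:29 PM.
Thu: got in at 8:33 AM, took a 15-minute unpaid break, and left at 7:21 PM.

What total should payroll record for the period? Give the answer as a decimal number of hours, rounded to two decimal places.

33.03 hours

Mon: 10:23 AM–7:55 PM = 9 h 32 min; less 60 min break → 8 h 32 min
Tue: 9:29 AM–7:40 PM = 10 h 11 min; less 75 min break → 8 h 56 min
Wed: 11:28 AM–4:29 PM = 5 h 1 min
Thu: 8:33 AM–7:21 PM = 10 h 48 min; less 15 min break → 10 h 33 min
Total: 8 h 32 min + 8 h 56 min + 5 h 1 min + 10 h 33 min = 33 h 2 min.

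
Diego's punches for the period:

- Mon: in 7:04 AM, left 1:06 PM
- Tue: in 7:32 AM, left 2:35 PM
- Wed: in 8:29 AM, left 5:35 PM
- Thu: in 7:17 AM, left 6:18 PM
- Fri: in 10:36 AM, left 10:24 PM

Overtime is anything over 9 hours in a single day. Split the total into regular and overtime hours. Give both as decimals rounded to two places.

Mon: 7:04 AM–1:06 PM = 6 h 2 min
Tue: 7:32 AM–2:35 PM = 7 h 3 min
Wed: 8:29 AM–5:35 PM = 9 h 6 min
Thu: 7:17 AM–6:18 PM = 11 h 1 min
Fri: 10:36 AM–10:24 PM = 11 h 48 min
Mon reg 6 h 2 min / OT 0 h 0 min; Tue reg 7 h 3 min / OT 0 h 0 min; Wed reg 9 h 0 min / OT 0 h 6 min; Thu reg 9 h 0 min / OT 2 h 1 min; Fri reg 9 h 0 min / OT 2 h 48 min.
Totals: regular 40 h 5 min, overtime 4 h 55 min.

Regular 40.08 hours, overtime 4.92 hours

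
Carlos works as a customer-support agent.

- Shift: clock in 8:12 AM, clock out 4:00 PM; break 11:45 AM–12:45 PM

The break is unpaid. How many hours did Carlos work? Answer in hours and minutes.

Shift: 8:12 AM–4:00 PM = 7 h 48 min; less 60 min break → 6 h 48 min

6 h 48 min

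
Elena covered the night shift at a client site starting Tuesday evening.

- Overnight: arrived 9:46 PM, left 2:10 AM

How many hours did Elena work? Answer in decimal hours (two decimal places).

4.40 hours

Overnight: 9:46 PM → midnight = 2 h 14 min; midnight → 2:10 AM = 2 h 10 min; span 4 h 24 min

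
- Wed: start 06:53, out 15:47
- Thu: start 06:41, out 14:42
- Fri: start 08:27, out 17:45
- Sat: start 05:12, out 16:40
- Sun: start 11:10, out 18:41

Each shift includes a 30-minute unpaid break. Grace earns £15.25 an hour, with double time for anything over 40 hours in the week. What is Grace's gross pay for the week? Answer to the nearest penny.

£692.35

Wed: 06:53–15:47 = 8 h 54 min; less 30 min break → 8 h 24 min
Thu: 06:41–14:42 = 8 h 1 min; less 30 min break → 7 h 31 min
Fri: 08:27–17:45 = 9 h 18 min; less 30 min break → 8 h 48 min
Sat: 05:12–16:40 = 11 h 28 min; less 30 min break → 10 h 58 min
Sun: 11:10–18:41 = 7 h 31 min; less 30 min break → 7 h 1 min
Total worked: 42 h 42 min = 2562 min.
Regular 40 h 0 min = 2400 min at £15.25/h; overtime 2 h 42 min = 162 min at £30.50/h.
Pay = (2400 × £15.25 + 162 × £30.50) ÷ 60 = £692.35.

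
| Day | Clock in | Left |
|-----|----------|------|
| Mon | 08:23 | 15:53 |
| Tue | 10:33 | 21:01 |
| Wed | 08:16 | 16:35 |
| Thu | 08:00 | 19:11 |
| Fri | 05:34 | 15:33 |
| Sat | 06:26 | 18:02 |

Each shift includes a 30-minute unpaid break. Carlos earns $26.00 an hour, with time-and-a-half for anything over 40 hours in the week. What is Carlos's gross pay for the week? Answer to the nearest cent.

Mon: 08:23–15:53 = 7 h 30 min; less 30 min break → 7 h 0 min
Tue: 10:33–21:01 = 10 h 28 min; less 30 min break → 9 h 58 min
Wed: 08:16–16:35 = 8 h 19 min; less 30 min break → 7 h 49 min
Thu: 08:00–19:11 = 11 h 11 min; less 30 min break → 10 h 41 min
Fri: 05:34–15:33 = 9 h 59 min; less 30 min break → 9 h 29 min
Sat: 06:26–18:02 = 11 h 36 min; less 30 min break → 11 h 6 min
Total worked: 56 h 3 min = 3363 min.
Regular 40 h 0 min = 2400 min at $26.00/h; overtime 16 h 3 min = 963 min at $39.00/h.
Pay = (2400 × $26.00 + 963 × $39.00) ÷ 60 = $1665.95.

$1665.95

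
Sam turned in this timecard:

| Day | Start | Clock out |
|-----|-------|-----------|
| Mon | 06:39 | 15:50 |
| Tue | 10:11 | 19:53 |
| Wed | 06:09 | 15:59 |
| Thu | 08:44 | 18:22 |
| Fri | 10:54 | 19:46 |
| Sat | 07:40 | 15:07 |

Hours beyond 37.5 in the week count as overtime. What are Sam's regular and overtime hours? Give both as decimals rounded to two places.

Regular 37.50 hours, overtime 17.17 hours

Mon: 06:39–15:50 = 9 h 11 min
Tue: 10:11–19:53 = 9 h 42 min
Wed: 06:09–15:59 = 9 h 50 min
Thu: 08:44–18:22 = 9 h 38 min
Fri: 10:54–19:46 = 8 h 52 min
Sat: 07:40–15:07 = 7 h 27 min
Total worked: 54 h 40 min = 54.67 h.
Threshold 37.5 h → overtime 17 h 10 min, regular 37 h 30 min.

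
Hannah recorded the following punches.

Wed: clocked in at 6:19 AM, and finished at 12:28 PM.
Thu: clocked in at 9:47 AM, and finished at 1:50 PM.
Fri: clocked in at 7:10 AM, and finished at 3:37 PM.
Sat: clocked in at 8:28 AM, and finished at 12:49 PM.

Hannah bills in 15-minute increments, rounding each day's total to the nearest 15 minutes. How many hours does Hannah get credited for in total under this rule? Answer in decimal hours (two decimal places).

23.00 hours

Wed: 6:19 AM–12:28 PM = 6 h 9 min → rounds to 6 h 15 min
Thu: 9:47 AM–1:50 PM = 4 h 3 min → rounds to 4 h 0 min
Fri: 7:10 AM–3:37 PM = 8 h 27 min → rounds to 8 h 30 min
Sat: 8:28 AM–12:49 PM = 4 h 21 min → rounds to 4 h 15 min
Total credited: 23 h 0 min.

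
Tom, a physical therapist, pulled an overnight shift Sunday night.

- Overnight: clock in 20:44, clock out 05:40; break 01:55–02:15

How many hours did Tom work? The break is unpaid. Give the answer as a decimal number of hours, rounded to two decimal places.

8.60 hours

Overnight: 20:44 → midnight = 3 h 16 min; midnight → 05:40 = 5 h 40 min; span 8 h 56 min; less 20 min break → 8 h 36 min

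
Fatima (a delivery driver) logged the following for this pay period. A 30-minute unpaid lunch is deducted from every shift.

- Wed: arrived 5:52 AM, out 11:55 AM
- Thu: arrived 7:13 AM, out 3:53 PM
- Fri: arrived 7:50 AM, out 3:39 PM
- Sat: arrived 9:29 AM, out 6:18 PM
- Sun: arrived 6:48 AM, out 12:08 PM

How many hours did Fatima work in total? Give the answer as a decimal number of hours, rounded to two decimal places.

34.18 hours

Wed: 5:52 AM–11:55 AM = 6 h 3 min; less 30 min break → 5 h 33 min
Thu: 7:13 AM–3:53 PM = 8 h 40 min; less 30 min break → 8 h 10 min
Fri: 7:50 AM–3:39 PM = 7 h 49 min; less 30 min break → 7 h 19 min
Sat: 9:29 AM–6:18 PM = 8 h 49 min; less 30 min break → 8 h 19 min
Sun: 6:48 AM–12:08 PM = 5 h 20 min; less 30 min break → 4 h 50 min
Total: 5 h 33 min + 8 h 10 min + 7 h 19 min + 8 h 19 min + 4 h 50 min = 34 h 11 min.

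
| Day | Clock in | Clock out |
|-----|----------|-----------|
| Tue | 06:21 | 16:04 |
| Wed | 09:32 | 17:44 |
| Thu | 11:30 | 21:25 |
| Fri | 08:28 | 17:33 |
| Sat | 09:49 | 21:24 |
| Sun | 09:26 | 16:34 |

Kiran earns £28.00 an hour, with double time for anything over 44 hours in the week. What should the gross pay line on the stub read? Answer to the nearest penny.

£1883.47

Tue: 06:21–16:04 = 9 h 43 min
Wed: 09:32–17:44 = 8 h 12 min
Thu: 11:30–21:25 = 9 h 55 min
Fri: 08:28–17:33 = 9 h 5 min
Sat: 09:49–21:24 = 11 h 35 min
Sun: 09:26–16:34 = 7 h 8 min
Total worked: 55 h 38 min = 3338 min.
Regular 44 h 0 min = 2640 min at £28.00/h; overtime 11 h 38 min = 698 min at £56.00/h.
Pay = (2640 × £28.00 + 698 × £56.00) ÷ 60 = £1883.47.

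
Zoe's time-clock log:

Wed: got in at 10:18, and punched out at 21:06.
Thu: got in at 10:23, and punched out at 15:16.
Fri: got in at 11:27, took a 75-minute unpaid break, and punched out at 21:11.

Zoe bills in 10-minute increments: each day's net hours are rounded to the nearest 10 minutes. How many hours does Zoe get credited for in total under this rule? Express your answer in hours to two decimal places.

Wed: 10:18–21:06 = 10 h 48 min → rounds to 10 h 50 min
Thu: 10:23–15:16 = 4 h 53 min → rounds to 4 h 50 min
Fri: 11:27–21:11 = 9 h 44 min − 75 min = 8 h 29 min → rounds to 8 h 30 min
Total credited: 24 h 10 min.

24.17 hours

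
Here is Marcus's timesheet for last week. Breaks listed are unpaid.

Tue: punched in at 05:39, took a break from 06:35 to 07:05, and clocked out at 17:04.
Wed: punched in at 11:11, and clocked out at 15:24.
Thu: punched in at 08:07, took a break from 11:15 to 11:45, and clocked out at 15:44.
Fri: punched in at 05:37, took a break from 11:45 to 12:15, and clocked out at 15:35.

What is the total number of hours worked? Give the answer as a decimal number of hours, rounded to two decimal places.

Tue: 05:39–17:04 = 11 h 25 min; less 30 min break → 10 h 55 min
Wed: 11:11–15:24 = 4 h 13 min
Thu: 08:07–15:44 = 7 h 37 min; less 30 min break → 7 h 7 min
Fri: 05:37–15:35 = 9 h 58 min; less 30 min break → 9 h 28 min
Total: 10 h 55 min + 4 h 13 min + 7 h 7 min + 9 h 28 min = 31 h 43 min.

31.72 hours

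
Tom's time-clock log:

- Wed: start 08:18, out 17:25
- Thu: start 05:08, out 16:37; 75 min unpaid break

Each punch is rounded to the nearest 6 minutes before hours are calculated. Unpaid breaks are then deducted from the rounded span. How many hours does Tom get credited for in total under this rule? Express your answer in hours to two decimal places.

19.35 hours

Wed: in 08:18→08:18, out 17:25→17:24; 9 h 6 min
Thu: in 05:08→05:06, out 16:37→16:36; 11 h 30 min − 75 min = 10 h 15 min
Total credited: 19 h 21 min.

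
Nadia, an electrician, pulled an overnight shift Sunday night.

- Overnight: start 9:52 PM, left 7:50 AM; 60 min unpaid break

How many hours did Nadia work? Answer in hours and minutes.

8 h 58 min

Overnight: 9:52 PM → midnight = 2 h 8 min; midnight → 7:50 AM = 7 h 50 min; span 9 h 58 min; less 60 min break → 8 h 58 min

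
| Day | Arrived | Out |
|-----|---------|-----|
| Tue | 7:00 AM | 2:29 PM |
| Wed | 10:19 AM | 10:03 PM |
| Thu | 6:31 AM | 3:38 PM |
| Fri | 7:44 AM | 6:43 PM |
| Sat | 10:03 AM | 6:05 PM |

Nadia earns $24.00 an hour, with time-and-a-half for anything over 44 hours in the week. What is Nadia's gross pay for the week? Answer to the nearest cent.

$1176.60

Tue: 7:00 AM–2:29 PM = 7 h 29 min
Wed: 10:19 AM–10:03 PM = 11 h 44 min
Thu: 6:31 AM–3:38 PM = 9 h 7 min
Fri: 7:44 AM–6:43 PM = 10 h 59 min
Sat: 10:03 AM–6:05 PM = 8 h 2 min
Total worked: 47 h 21 min = 2841 min.
Regular 44 h 0 min = 2640 min at $24.00/h; overtime 3 h 21 min = 201 min at $36.00/h.
Pay = (2640 × $24.00 + 201 × $36.00) ÷ 60 = $1176.60.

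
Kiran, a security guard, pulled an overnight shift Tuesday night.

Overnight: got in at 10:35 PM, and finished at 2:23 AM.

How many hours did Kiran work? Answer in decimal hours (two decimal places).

3.80 hours

Overnight: 10:35 PM → midnight = 1 h 25 min; midnight → 2:23 AM = 2 h 23 min; span 3 h 48 min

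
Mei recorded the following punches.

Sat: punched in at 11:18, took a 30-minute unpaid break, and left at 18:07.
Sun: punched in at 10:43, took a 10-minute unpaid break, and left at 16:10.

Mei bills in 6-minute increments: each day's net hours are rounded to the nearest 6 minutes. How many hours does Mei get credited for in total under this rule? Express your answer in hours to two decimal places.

Sat: 11:18–18:07 = 6 h 49 min − 30 min = 6 h 19 min → rounds to 6 h 18 min
Sun: 10:43–16:10 = 5 h 27 min − 10 min = 5 h 17 min → rounds to 5 h 18 min
Total credited: 11 h 36 min.

11.60 hours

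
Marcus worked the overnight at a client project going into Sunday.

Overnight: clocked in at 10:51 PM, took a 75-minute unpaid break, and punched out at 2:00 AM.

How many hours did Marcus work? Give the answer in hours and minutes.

1 h 54 min

Overnight: 10:51 PM → midnight = 1 h 9 min; midnight → 2:00 AM = 2 h 0 min; span 3 h 9 min; less 75 min break → 1 h 54 min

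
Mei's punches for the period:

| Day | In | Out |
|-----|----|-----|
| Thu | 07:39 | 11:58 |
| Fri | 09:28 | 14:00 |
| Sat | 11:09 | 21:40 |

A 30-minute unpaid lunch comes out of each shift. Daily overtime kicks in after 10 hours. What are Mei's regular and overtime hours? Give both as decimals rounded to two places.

Thu: 07:39–11:58 = 4 h 19 min; less 30 min break → 3 h 49 min
Fri: 09:28–14:00 = 4 h 32 min; less 30 min break → 4 h 2 min
Sat: 11:09–21:40 = 10 h 31 min; less 30 min break → 10 h 1 min
Thu reg 3 h 49 min / OT 0 h 0 min; Fri reg 4 h 2 min / OT 0 h 0 min; Sat reg 10 h 0 min / OT 0 h 1 min.
Totals: regular 17 h 51 min, overtime 0 h 1 min.

Regular 17.85 hours, overtime 0.02 hours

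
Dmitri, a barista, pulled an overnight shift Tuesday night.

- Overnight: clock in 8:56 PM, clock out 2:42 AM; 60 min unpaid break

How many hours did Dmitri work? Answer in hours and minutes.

4 h 46 min

Overnight: 8:56 PM → midnight = 3 h 4 min; midnight → 2:42 AM = 2 h 42 min; span 5 h 46 min; less 60 min break → 4 h 46 min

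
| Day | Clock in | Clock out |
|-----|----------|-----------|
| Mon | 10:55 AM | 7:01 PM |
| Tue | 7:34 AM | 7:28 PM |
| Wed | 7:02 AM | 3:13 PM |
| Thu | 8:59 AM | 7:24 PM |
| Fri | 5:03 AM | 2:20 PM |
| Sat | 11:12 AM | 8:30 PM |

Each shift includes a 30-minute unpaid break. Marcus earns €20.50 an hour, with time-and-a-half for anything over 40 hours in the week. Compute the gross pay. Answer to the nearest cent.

Mon: 10:55 AM–7:01 PM = 8 h 6 min; less 30 min break → 7 h 36 min
Tue: 7:34 AM–7:28 PM = 11 h 54 min; less 30 min break → 11 h 24 min
Wed: 7:02 AM–3:13 PM = 8 h 11 min; less 30 min break → 7 h 41 min
Thu: 8:59 AM–7:24 PM = 10 h 25 min; less 30 min break → 9 h 55 min
Fri: 5:03 AM–2:20 PM = 9 h 17 min; less 30 min break → 8 h 47 min
Sat: 11:12 AM–8:30 PM = 9 h 18 min; less 30 min break → 8 h 48 min
Total worked: 54 h 11 min = 3251 min.
Regular 40 h 0 min = 2400 min at €20.50/h; overtime 14 h 11 min = 851 min at €30.75/h.
Pay = (2400 × €20.50 + 851 × €30.75) ÷ 60 = €1256.14.

€1256.14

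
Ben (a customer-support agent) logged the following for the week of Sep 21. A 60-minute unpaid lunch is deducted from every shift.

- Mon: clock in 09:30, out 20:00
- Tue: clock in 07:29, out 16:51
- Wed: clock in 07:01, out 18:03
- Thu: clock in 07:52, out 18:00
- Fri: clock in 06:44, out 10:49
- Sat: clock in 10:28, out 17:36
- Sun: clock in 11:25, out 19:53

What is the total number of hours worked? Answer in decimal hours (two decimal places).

53.72 hours

Mon: 09:30–20:00 = 10 h 30 min; less 60 min break → 9 h 30 min
Tue: 07:29–16:51 = 9 h 22 min; less 60 min break → 8 h 22 min
Wed: 07:01–18:03 = 11 h 2 min; less 60 min break → 10 h 2 min
Thu: 07:52–18:00 = 10 h 8 min; less 60 min break → 9 h 8 min
Fri: 06:44–10:49 = 4 h 5 min; less 60 min break → 3 h 5 min
Sat: 10:28–17:36 = 7 h 8 min; less 60 min break → 6 h 8 min
Sun: 11:25–19:53 = 8 h 28 min; less 60 min break → 7 h 28 min
Total: 9 h 30 min + 8 h 22 min + 10 h 2 min + 9 h 8 min + 3 h 5 min + 6 h 8 min + 7 h 28 min = 53 h 43 min.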